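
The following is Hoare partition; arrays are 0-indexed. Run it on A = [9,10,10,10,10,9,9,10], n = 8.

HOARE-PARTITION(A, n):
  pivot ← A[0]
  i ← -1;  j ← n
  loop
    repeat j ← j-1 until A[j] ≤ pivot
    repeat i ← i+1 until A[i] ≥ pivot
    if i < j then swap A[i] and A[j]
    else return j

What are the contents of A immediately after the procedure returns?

[9,9,10,10,10,10,9,10]

pivot=9
j stops at 6 (9), i stops at 0 (9); swap ⇒ [9,10,10,10,10,9,9,10]
j stops at 5 (9), i stops at 1 (10); swap ⇒ [9,9,10,10,10,10,9,10]
j stops at 1, i stops at 2; i≥j ⇒ return 1. A=[9,9,10,10,10,10,9,10]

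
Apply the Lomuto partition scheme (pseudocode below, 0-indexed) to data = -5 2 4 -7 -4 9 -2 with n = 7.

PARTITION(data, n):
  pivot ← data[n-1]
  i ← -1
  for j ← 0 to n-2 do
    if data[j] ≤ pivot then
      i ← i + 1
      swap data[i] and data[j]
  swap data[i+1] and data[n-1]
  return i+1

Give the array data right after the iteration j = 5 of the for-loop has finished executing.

-5 -7 -4 2 4 9 -2

pivot=-2, i=-1
j=0: -5≤-2, i=0, swap(0,0) ⇒ -5 2 4 -7 -4 9 -2
j=1: 2>-2, skip
j=2: 4>-2, skip
j=3: -7≤-2, i=1, swap(1,3) ⇒ -5 -7 4 2 -4 9 -2
j=4: -4≤-2, i=2, swap(2,4) ⇒ -5 -7 -4 2 4 9 -2
j=5: 9>-2, skip
(after j=5) data = -5 -7 -4 2 4 9 -2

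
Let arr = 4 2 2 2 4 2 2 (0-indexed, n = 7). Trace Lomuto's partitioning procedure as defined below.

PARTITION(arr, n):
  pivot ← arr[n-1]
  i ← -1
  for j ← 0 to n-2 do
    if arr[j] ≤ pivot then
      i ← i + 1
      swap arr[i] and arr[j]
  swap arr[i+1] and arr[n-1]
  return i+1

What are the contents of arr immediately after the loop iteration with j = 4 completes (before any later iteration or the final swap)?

2 2 2 4 4 2 2

pivot=2, i=-1
j=0: 4>2, skip
j=1: 2≤2, i=0, swap(0,1) ⇒ 2 4 2 2 4 2 2
j=2: 2≤2, i=1, swap(1,2) ⇒ 2 2 4 2 4 2 2
j=3: 2≤2, i=2, swap(2,3) ⇒ 2 2 2 4 4 2 2
j=4: 4>2, skip
(after j=4) arr = 2 2 2 4 4 2 2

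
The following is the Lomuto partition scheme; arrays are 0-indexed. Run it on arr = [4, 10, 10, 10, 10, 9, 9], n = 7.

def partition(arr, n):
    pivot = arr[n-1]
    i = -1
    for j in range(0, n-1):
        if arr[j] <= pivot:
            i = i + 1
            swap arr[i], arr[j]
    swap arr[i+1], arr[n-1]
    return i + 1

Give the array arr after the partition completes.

pivot=9, i=-1
j=0: 4≤9, i=0, swap(0,0) ⇒ [4, 10, 10, 10, 10, 9, 9]
j=1: 10>9, skip
j=2: 10>9, skip
j=3: 10>9, skip
j=4: 10>9, skip
j=5: 9≤9, i=1, swap(1,5) ⇒ [4, 9, 10, 10, 10, 10, 9]
swap(2,6) ⇒ [4, 9, 9, 10, 10, 10, 10]; return 2

[4, 9, 9, 10, 10, 10, 10]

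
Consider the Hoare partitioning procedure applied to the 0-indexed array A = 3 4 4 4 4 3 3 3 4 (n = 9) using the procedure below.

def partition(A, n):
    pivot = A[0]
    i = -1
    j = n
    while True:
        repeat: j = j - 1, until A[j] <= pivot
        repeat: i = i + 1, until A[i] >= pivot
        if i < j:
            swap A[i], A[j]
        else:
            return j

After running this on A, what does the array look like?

pivot = A[0] = 3; i = -1, j = 9
j→7 (A[7]=3≤3), i→0 (A[0]=3≥3); i<j, swap → 3 4 4 4 4 3 3 3 4
j→6 (A[6]=3≤3), i→1 (A[1]=4≥3); i<j, swap → 3 3 4 4 4 3 4 3 4
j→5 (A[5]=3≤3), i→2 (A[2]=4≥3); i<j, swap → 3 3 3 4 4 4 4 3 4
j→2, i→3; i≥j, return j=2. A = 3 3 3 4 4 4 4 3 4

3 3 3 4 4 4 4 3 4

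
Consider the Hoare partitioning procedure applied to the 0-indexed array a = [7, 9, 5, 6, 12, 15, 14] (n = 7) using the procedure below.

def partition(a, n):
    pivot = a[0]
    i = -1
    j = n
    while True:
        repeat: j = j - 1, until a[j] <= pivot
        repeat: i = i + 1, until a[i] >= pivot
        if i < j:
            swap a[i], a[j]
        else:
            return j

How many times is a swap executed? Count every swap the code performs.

pivot=7
j stops at 3 (6), i stops at 0 (7); swap ⇒ [6, 9, 5, 7, 12, 15, 14]
j stops at 2 (5), i stops at 1 (9); swap ⇒ [6, 5, 9, 7, 12, 15, 14]
j stops at 1, i stops at 2; i≥j ⇒ return 1. a=[6, 5, 9, 7, 12, 15, 14]

2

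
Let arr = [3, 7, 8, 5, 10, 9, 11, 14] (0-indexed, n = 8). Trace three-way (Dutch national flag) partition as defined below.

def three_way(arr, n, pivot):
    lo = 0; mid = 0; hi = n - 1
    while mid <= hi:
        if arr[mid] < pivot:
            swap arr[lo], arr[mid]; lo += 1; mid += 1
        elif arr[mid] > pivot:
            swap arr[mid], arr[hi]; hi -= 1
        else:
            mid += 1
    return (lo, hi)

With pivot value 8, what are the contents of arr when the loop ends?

pivot = 8; lo=0, mid=0, hi=7
arr[mid]=3<8: swap arr[0],arr[0]; lo=1,mid=1 → [3, 7, 8, 5, 10, 9, 11, 14]
arr[mid]=7<8: swap arr[1],arr[1]; lo=2,mid=2 → [3, 7, 8, 5, 10, 9, 11, 14]
arr[mid]=8=8: mid=3
arr[mid]=5<8: swap arr[2],arr[3]; lo=3,mid=4 → [3, 7, 5, 8, 10, 9, 11, 14]
arr[mid]=10>8: swap arr[4],arr[7]; hi=6 → [3, 7, 5, 8, 14, 9, 11, 10]
arr[mid]=14>8: swap arr[4],arr[6]; hi=5 → [3, 7, 5, 8, 11, 9, 14, 10]
arr[mid]=11>8: swap arr[4],arr[5]; hi=4 → [3, 7, 5, 8, 9, 11, 14, 10]
arr[mid]=9>8: swap arr[4],arr[4]; hi=3 → [3, 7, 5, 8, 9, 11, 14, 10]
end: lo=3, hi=3; arr = [3, 7, 5, 8, 9, 11, 14, 10]

[3, 7, 5, 8, 9, 11, 14, 10]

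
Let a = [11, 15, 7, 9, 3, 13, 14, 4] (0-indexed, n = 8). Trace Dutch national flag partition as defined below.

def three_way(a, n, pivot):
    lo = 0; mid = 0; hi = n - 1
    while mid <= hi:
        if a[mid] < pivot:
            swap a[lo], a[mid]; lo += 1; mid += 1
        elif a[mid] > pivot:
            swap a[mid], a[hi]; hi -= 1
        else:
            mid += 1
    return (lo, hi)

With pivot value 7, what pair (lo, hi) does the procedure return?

(2, 2)

lo=0 mid=0 hi=7
11>7: swap(0,7), hi=6 ⇒ [4, 15, 7, 9, 3, 13, 14, 11]
4<7: swap(0,0), lo=1 mid=1 ⇒ [4, 15, 7, 9, 3, 13, 14, 11]
15>7: swap(1,6), hi=5 ⇒ [4, 14, 7, 9, 3, 13, 15, 11]
14>7: swap(1,5), hi=4 ⇒ [4, 13, 7, 9, 3, 14, 15, 11]
13>7: swap(1,4), hi=3 ⇒ [4, 3, 7, 9, 13, 14, 15, 11]
3<7: swap(1,1), lo=2 mid=2 ⇒ [4, 3, 7, 9, 13, 14, 15, 11]
7=7: mid=3
9>7: swap(3,3), hi=2 ⇒ [4, 3, 7, 9, 13, 14, 15, 11]
done. lo=2 hi=2; a=[4, 3, 7, 9, 13, 14, 15, 11]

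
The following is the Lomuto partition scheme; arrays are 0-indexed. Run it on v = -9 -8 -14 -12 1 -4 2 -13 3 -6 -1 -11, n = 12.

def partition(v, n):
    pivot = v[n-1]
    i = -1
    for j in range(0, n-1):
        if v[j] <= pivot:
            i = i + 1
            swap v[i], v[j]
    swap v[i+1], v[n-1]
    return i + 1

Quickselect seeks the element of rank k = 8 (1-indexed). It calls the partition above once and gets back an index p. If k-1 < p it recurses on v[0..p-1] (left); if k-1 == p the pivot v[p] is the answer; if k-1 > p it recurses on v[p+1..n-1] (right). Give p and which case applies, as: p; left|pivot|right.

3; right

pivot = v[11] = -11; i = -1
j=0: v[0]=-9 > -11 → no swap
j=1: v[1]=-8 > -11 → no swap
j=2: v[2]=-14 ≤ -11 → i=0, swap v[0],v[2] → -14 -8 -9 -12 1 -4 2 -13 3 -6 -1 -11
j=3: v[3]=-12 ≤ -11 → i=1, swap v[1],v[3] → -14 -12 -9 -8 1 -4 2 -13 3 -6 -1 -11
j=4: v[4]=1 > -11 → no swap
j=5: v[5]=-4 > -11 → no swap
j=6: v[6]=2 > -11 → no swap
j=7: v[7]=-13 ≤ -11 → i=2, swap v[2],v[7] → -14 -12 -13 -8 1 -4 2 -9 3 -6 -1 -11
j=8: v[8]=3 > -11 → no swap
j=9: v[9]=-6 > -11 → no swap
j=10: v[10]=-1 > -11 → no swap
final swap v[3],v[11] → -14 -12 -13 -11 1 -4 2 -9 3 -6 -1 -8; return 3
p = 3; k-1 = 7 > 3 ⇒ right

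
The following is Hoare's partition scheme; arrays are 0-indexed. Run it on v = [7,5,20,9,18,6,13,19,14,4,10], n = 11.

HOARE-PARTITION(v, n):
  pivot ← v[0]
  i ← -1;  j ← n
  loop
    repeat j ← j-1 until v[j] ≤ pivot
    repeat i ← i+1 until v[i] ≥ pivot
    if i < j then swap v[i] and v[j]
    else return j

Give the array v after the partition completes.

pivot=7
j stops at 9 (4), i stops at 0 (7); swap ⇒ [4,5,20,9,18,6,13,19,14,7,10]
j stops at 5 (6), i stops at 2 (20); swap ⇒ [4,5,6,9,18,20,13,19,14,7,10]
j stops at 2, i stops at 3; i≥j ⇒ return 2. v=[4,5,6,9,18,20,13,19,14,7,10]

[4,5,6,9,18,20,13,19,14,7,10]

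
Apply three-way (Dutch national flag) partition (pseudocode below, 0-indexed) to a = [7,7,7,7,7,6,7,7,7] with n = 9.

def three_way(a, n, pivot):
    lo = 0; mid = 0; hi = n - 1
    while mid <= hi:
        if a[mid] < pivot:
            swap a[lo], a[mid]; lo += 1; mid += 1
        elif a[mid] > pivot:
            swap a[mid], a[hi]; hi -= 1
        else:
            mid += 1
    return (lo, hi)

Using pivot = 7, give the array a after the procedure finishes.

[6,7,7,7,7,7,7,7,7]

lo=0 mid=0 hi=8
7=7: mid=1
7=7: mid=2
7=7: mid=3
7=7: mid=4
7=7: mid=5
6<7: swap(0,5), lo=1 mid=6 ⇒ [6,7,7,7,7,7,7,7,7]
7=7: mid=7
7=7: mid=8
7=7: mid=9
done. lo=1 hi=8; a=[6,7,7,7,7,7,7,7,7]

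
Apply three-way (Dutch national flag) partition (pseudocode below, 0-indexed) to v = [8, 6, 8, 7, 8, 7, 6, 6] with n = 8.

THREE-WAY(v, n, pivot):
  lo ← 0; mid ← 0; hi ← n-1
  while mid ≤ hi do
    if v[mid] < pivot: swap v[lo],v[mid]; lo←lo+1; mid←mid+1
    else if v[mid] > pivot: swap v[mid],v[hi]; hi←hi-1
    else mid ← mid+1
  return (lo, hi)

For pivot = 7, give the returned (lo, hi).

(3, 4)

lo=0 mid=0 hi=7
8>7: swap(0,7), hi=6 ⇒ [6, 6, 8, 7, 8, 7, 6, 8]
6<7: swap(0,0), lo=1 mid=1 ⇒ [6, 6, 8, 7, 8, 7, 6, 8]
6<7: swap(1,1), lo=2 mid=2 ⇒ [6, 6, 8, 7, 8, 7, 6, 8]
8>7: swap(2,6), hi=5 ⇒ [6, 6, 6, 7, 8, 7, 8, 8]
6<7: swap(2,2), lo=3 mid=3 ⇒ [6, 6, 6, 7, 8, 7, 8, 8]
7=7: mid=4
8>7: swap(4,5), hi=4 ⇒ [6, 6, 6, 7, 7, 8, 8, 8]
7=7: mid=5
done. lo=3 hi=4; v=[6, 6, 6, 7, 7, 8, 8, 8]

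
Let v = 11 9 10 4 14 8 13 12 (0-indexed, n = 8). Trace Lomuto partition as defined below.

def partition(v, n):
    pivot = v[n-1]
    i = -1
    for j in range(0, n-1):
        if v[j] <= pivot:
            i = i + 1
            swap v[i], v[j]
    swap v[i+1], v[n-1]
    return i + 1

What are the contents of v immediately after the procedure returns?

pivot = v[7] = 12; i = -1
j=0: v[0]=11 ≤ 12 → i=0, swap v[0],v[0] (no change) → 11 9 10 4 14 8 13 12
j=1: v[1]=9 ≤ 12 → i=1, swap v[1],v[1] (no change) → 11 9 10 4 14 8 13 12
j=2: v[2]=10 ≤ 12 → i=2, swap v[2],v[2] (no change) → 11 9 10 4 14 8 13 12
j=3: v[3]=4 ≤ 12 → i=3, swap v[3],v[3] (no change) → 11 9 10 4 14 8 13 12
j=4: v[4]=14 > 12 → no swap
j=5: v[5]=8 ≤ 12 → i=4, swap v[4],v[5] → 11 9 10 4 8 14 13 12
j=6: v[6]=13 > 12 → no swap
final swap v[5],v[7] → 11 9 10 4 8 12 13 14; return 5

11 9 10 4 8 12 13 14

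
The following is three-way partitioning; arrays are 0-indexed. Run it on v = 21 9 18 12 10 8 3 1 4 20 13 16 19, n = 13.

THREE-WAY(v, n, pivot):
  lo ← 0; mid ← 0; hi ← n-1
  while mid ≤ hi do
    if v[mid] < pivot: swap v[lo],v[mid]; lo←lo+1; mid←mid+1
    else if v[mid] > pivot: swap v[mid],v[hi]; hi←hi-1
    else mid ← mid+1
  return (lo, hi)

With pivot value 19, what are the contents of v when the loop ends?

lo=0 mid=0 hi=12
21>19: swap(0,12), hi=11 ⇒ 19 9 18 12 10 8 3 1 4 20 13 16 21
19=19: mid=1
9<19: swap(0,1), lo=1 mid=2 ⇒ 9 19 18 12 10 8 3 1 4 20 13 16 21
18<19: swap(1,2), lo=2 mid=3 ⇒ 9 18 19 12 10 8 3 1 4 20 13 16 21
12<19: swap(2,3), lo=3 mid=4 ⇒ 9 18 12 19 10 8 3 1 4 20 13 16 21
10<19: swap(3,4), lo=4 mid=5 ⇒ 9 18 12 10 19 8 3 1 4 20 13 16 21
8<19: swap(4,5), lo=5 mid=6 ⇒ 9 18 12 10 8 19 3 1 4 20 13 16 21
3<19: swap(5,6), lo=6 mid=7 ⇒ 9 18 12 10 8 3 19 1 4 20 13 16 21
1<19: swap(6,7), lo=7 mid=8 ⇒ 9 18 12 10 8 3 1 19 4 20 13 16 21
4<19: swap(7,8), lo=8 mid=9 ⇒ 9 18 12 10 8 3 1 4 19 20 13 16 21
20>19: swap(9,11), hi=10 ⇒ 9 18 12 10 8 3 1 4 19 16 13 20 21
16<19: swap(8,9), lo=9 mid=10 ⇒ 9 18 12 10 8 3 1 4 16 19 13 20 21
13<19: swap(9,10), lo=10 mid=11 ⇒ 9 18 12 10 8 3 1 4 16 13 19 20 21
done. lo=10 hi=10; v=9 18 12 10 8 3 1 4 16 13 19 20 21

9 18 12 10 8 3 1 4 16 13 19 20 21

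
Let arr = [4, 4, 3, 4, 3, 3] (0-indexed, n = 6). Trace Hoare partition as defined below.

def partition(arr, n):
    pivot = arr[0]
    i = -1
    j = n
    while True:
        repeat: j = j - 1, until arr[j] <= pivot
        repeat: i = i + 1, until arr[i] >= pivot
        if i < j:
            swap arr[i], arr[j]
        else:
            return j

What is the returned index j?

pivot = arr[0] = 4; i = -1, j = 6
j→5 (arr[5]=3≤4), i→0 (arr[0]=4≥4); i<j, swap → [3, 4, 3, 4, 3, 4]
j→4 (arr[4]=3≤4), i→1 (arr[1]=4≥4); i<j, swap → [3, 3, 3, 4, 4, 4]
j→3, i→3; i≥j, return j=3. arr = [3, 3, 3, 4, 4, 4]

3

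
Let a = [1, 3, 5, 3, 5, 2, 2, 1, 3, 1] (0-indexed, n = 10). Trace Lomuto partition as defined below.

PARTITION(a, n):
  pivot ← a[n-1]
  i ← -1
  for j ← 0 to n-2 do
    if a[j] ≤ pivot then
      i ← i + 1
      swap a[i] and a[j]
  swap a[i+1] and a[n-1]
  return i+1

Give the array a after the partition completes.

pivot=1, i=-1
j=0: 1≤1, i=0, swap(0,0) ⇒ [1, 3, 5, 3, 5, 2, 2, 1, 3, 1]
j=1: 3>1, skip
j=2: 5>1, skip
j=3: 3>1, skip
j=4: 5>1, skip
j=5: 2>1, skip
j=6: 2>1, skip
j=7: 1≤1, i=1, swap(1,7) ⇒ [1, 1, 5, 3, 5, 2, 2, 3, 3, 1]
j=8: 3>1, skip
swap(2,9) ⇒ [1, 1, 1, 3, 5, 2, 2, 3, 3, 5]; return 2

[1, 1, 1, 3, 5, 2, 2, 3, 3, 5]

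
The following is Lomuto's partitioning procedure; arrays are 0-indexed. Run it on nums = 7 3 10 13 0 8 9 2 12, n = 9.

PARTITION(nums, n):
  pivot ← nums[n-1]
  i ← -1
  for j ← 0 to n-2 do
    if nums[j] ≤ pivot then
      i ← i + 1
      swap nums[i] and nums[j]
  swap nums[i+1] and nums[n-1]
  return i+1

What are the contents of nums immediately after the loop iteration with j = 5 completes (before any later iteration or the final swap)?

7 3 10 0 8 13 9 2 12

pivot = nums[8] = 12; i = -1
j=0: nums[0]=7 ≤ 12 → i=0, swap nums[0],nums[0] (no change) → 7 3 10 13 0 8 9 2 12
j=1: nums[1]=3 ≤ 12 → i=1, swap nums[1],nums[1] (no change) → 7 3 10 13 0 8 9 2 12
j=2: nums[2]=10 ≤ 12 → i=2, swap nums[2],nums[2] (no change) → 7 3 10 13 0 8 9 2 12
j=3: nums[3]=13 > 12 → no swap
j=4: nums[4]=0 ≤ 12 → i=3, swap nums[3],nums[4] → 7 3 10 0 13 8 9 2 12
j=5: nums[5]=8 ≤ 12 → i=4, swap nums[4],nums[5] → 7 3 10 0 8 13 9 2 12
(after j=5) nums = 7 3 10 0 8 13 9 2 12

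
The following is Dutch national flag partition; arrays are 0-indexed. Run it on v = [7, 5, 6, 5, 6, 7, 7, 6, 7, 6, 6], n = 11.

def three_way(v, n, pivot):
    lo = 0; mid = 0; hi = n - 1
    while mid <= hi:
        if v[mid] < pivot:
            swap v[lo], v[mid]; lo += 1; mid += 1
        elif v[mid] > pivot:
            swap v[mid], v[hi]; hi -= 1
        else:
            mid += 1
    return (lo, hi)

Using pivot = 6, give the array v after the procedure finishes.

pivot = 6; lo=0, mid=0, hi=10
v[mid]=7>6: swap v[0],v[10]; hi=9 → [6, 5, 6, 5, 6, 7, 7, 6, 7, 6, 7]
v[mid]=6=6: mid=1
v[mid]=5<6: swap v[0],v[1]; lo=1,mid=2 → [5, 6, 6, 5, 6, 7, 7, 6, 7, 6, 7]
v[mid]=6=6: mid=3
v[mid]=5<6: swap v[1],v[3]; lo=2,mid=4 → [5, 5, 6, 6, 6, 7, 7, 6, 7, 6, 7]
v[mid]=6=6: mid=5
v[mid]=7>6: swap v[5],v[9]; hi=8 → [5, 5, 6, 6, 6, 6, 7, 6, 7, 7, 7]
v[mid]=6=6: mid=6
v[mid]=7>6: swap v[6],v[8]; hi=7 → [5, 5, 6, 6, 6, 6, 7, 6, 7, 7, 7]
v[mid]=7>6: swap v[6],v[7]; hi=6 → [5, 5, 6, 6, 6, 6, 6, 7, 7, 7, 7]
v[mid]=6=6: mid=7
end: lo=2, hi=6; v = [5, 5, 6, 6, 6, 6, 6, 7, 7, 7, 7]

[5, 5, 6, 6, 6, 6, 6, 7, 7, 7, 7]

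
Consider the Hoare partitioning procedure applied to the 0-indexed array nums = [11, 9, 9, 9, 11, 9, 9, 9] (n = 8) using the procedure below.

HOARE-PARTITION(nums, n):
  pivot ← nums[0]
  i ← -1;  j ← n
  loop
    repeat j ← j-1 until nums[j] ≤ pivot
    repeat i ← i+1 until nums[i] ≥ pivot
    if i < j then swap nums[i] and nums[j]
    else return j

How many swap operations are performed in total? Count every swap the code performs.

2

pivot = nums[0] = 11; i = -1, j = 8
j→7 (nums[7]=9≤11), i→0 (nums[0]=11≥11); i<j, swap → [9, 9, 9, 9, 11, 9, 9, 11]
j→6 (nums[6]=9≤11), i→4 (nums[4]=11≥11); i<j, swap → [9, 9, 9, 9, 9, 9, 11, 11]
j→5, i→6; i≥j, return j=5. nums = [9, 9, 9, 9, 9, 9, 11, 11]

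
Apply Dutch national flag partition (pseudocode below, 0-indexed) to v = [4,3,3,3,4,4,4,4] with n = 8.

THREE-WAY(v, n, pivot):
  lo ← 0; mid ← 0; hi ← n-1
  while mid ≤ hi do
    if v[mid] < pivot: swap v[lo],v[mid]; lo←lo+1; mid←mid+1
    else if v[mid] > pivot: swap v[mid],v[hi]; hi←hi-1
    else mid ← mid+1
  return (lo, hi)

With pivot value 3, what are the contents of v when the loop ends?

pivot = 3; lo=0, mid=0, hi=7
v[mid]=4>3: swap v[0],v[7]; hi=6 → [4,3,3,3,4,4,4,4]
v[mid]=4>3: swap v[0],v[6]; hi=5 → [4,3,3,3,4,4,4,4]
v[mid]=4>3: swap v[0],v[5]; hi=4 → [4,3,3,3,4,4,4,4]
v[mid]=4>3: swap v[0],v[4]; hi=3 → [4,3,3,3,4,4,4,4]
v[mid]=4>3: swap v[0],v[3]; hi=2 → [3,3,3,4,4,4,4,4]
v[mid]=3=3: mid=1
v[mid]=3=3: mid=2
v[mid]=3=3: mid=3
end: lo=0, hi=2; v = [3,3,3,4,4,4,4,4]

[3,3,3,4,4,4,4,4]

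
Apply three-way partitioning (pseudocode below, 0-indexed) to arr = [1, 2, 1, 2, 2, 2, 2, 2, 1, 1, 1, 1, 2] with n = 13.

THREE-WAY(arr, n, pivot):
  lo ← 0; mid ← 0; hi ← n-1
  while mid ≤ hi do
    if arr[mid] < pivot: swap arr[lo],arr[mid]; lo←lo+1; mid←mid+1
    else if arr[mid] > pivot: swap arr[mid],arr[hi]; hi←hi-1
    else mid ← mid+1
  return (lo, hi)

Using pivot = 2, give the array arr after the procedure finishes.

lo=0 mid=0 hi=12
1<2: swap(0,0), lo=1 mid=1 ⇒ [1, 2, 1, 2, 2, 2, 2, 2, 1, 1, 1, 1, 2]
2=2: mid=2
1<2: swap(1,2), lo=2 mid=3 ⇒ [1, 1, 2, 2, 2, 2, 2, 2, 1, 1, 1, 1, 2]
2=2: mid=4
2=2: mid=5
2=2: mid=6
2=2: mid=7
2=2: mid=8
1<2: swap(2,8), lo=3 mid=9 ⇒ [1, 1, 1, 2, 2, 2, 2, 2, 2, 1, 1, 1, 2]
1<2: swap(3,9), lo=4 mid=10 ⇒ [1, 1, 1, 1, 2, 2, 2, 2, 2, 2, 1, 1, 2]
1<2: swap(4,10), lo=5 mid=11 ⇒ [1, 1, 1, 1, 1, 2, 2, 2, 2, 2, 2, 1, 2]
1<2: swap(5,11), lo=6 mid=12 ⇒ [1, 1, 1, 1, 1, 1, 2, 2, 2, 2, 2, 2, 2]
2=2: mid=13
done. lo=6 hi=12; arr=[1, 1, 1, 1, 1, 1, 2, 2, 2, 2, 2, 2, 2]

[1, 1, 1, 1, 1, 1, 2, 2, 2, 2, 2, 2, 2]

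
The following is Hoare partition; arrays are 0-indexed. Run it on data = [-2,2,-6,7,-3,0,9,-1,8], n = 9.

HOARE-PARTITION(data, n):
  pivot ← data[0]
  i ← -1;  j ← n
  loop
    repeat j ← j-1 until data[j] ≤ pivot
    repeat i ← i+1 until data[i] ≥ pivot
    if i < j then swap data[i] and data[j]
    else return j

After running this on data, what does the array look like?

[-3,-6,2,7,-2,0,9,-1,8]

pivot = data[0] = -2; i = -1, j = 9
j→4 (data[4]=-3≤-2), i→0 (data[0]=-2≥-2); i<j, swap → [-3,2,-6,7,-2,0,9,-1,8]
j→2 (data[2]=-6≤-2), i→1 (data[1]=2≥-2); i<j, swap → [-3,-6,2,7,-2,0,9,-1,8]
j→1, i→2; i≥j, return j=1. data = [-3,-6,2,7,-2,0,9,-1,8]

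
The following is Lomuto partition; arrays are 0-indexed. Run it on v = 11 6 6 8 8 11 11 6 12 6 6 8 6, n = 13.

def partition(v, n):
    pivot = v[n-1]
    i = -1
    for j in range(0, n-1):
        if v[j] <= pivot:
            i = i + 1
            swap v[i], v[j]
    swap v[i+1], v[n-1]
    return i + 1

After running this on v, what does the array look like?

6 6 6 6 6 6 11 11 12 8 8 8 11

pivot=6, i=-1
j=0: 11>6, skip
j=1: 6≤6, i=0, swap(0,1) ⇒ 6 11 6 8 8 11 11 6 12 6 6 8 6
j=2: 6≤6, i=1, swap(1,2) ⇒ 6 6 11 8 8 11 11 6 12 6 6 8 6
j=3: 8>6, skip
j=4: 8>6, skip
j=5: 11>6, skip
j=6: 11>6, skip
j=7: 6≤6, i=2, swap(2,7) ⇒ 6 6 6 8 8 11 11 11 12 6 6 8 6
j=8: 12>6, skip
j=9: 6≤6, i=3, swap(3,9) ⇒ 6 6 6 6 8 11 11 11 12 8 6 8 6
j=10: 6≤6, i=4, swap(4,10) ⇒ 6 6 6 6 6 11 11 11 12 8 8 8 6
j=11: 8>6, skip
swap(5,12) ⇒ 6 6 6 6 6 6 11 11 12 8 8 8 11; return 5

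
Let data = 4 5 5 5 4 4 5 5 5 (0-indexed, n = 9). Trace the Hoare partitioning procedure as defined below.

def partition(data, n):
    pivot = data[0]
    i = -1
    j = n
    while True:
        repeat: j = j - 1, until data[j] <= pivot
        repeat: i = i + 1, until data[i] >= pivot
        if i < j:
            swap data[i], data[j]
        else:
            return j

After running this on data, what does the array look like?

4 4 5 5 5 4 5 5 5

pivot = data[0] = 4; i = -1, j = 9
j→5 (data[5]=4≤4), i→0 (data[0]=4≥4); i<j, swap → 4 5 5 5 4 4 5 5 5
j→4 (data[4]=4≤4), i→1 (data[1]=5≥4); i<j, swap → 4 4 5 5 5 4 5 5 5
j→1, i→2; i≥j, return j=1. data = 4 4 5 5 5 4 5 5 5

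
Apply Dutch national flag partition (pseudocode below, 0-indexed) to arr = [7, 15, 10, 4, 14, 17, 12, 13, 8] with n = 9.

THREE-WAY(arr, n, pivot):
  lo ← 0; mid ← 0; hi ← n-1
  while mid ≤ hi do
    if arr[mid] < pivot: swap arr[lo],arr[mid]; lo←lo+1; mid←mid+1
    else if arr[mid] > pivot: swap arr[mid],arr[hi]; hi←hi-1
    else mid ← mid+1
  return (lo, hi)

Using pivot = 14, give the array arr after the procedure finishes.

[7, 8, 10, 4, 13, 12, 14, 17, 15]

pivot = 14; lo=0, mid=0, hi=8
arr[mid]=7<14: swap arr[0],arr[0]; lo=1,mid=1 → [7, 15, 10, 4, 14, 17, 12, 13, 8]
arr[mid]=15>14: swap arr[1],arr[8]; hi=7 → [7, 8, 10, 4, 14, 17, 12, 13, 15]
arr[mid]=8<14: swap arr[1],arr[1]; lo=2,mid=2 → [7, 8, 10, 4, 14, 17, 12, 13, 15]
arr[mid]=10<14: swap arr[2],arr[2]; lo=3,mid=3 → [7, 8, 10, 4, 14, 17, 12, 13, 15]
arr[mid]=4<14: swap arr[3],arr[3]; lo=4,mid=4 → [7, 8, 10, 4, 14, 17, 12, 13, 15]
arr[mid]=14=14: mid=5
arr[mid]=17>14: swap arr[5],arr[7]; hi=6 → [7, 8, 10, 4, 14, 13, 12, 17, 15]
arr[mid]=13<14: swap arr[4],arr[5]; lo=5,mid=6 → [7, 8, 10, 4, 13, 14, 12, 17, 15]
arr[mid]=12<14: swap arr[5],arr[6]; lo=6,mid=7 → [7, 8, 10, 4, 13, 12, 14, 17, 15]
end: lo=6, hi=6; arr = [7, 8, 10, 4, 13, 12, 14, 17, 15]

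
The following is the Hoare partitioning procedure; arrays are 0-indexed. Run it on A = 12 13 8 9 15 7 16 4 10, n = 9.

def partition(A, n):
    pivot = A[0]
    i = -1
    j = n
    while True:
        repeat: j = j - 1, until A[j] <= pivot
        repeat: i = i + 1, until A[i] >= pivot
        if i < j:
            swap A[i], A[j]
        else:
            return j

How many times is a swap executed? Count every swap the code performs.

pivot=12
j stops at 8 (10), i stops at 0 (12); swap ⇒ 10 13 8 9 15 7 16 4 12
j stops at 7 (4), i stops at 1 (13); swap ⇒ 10 4 8 9 15 7 16 13 12
j stops at 5 (7), i stops at 4 (15); swap ⇒ 10 4 8 9 7 15 16 13 12
j stops at 4, i stops at 5; i≥j ⇒ return 4. A=10 4 8 9 7 15 16 13 12

3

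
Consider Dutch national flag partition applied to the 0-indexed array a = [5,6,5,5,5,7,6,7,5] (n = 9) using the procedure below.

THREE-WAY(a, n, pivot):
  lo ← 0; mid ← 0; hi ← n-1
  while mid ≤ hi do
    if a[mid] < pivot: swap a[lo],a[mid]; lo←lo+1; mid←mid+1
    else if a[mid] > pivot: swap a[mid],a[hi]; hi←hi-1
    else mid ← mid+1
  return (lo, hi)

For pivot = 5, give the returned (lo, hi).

lo=0 mid=0 hi=8
5=5: mid=1
6>5: swap(1,8), hi=7 ⇒ [5,5,5,5,5,7,6,7,6]
5=5: mid=2
5=5: mid=3
5=5: mid=4
5=5: mid=5
7>5: swap(5,7), hi=6 ⇒ [5,5,5,5,5,7,6,7,6]
7>5: swap(5,6), hi=5 ⇒ [5,5,5,5,5,6,7,7,6]
6>5: swap(5,5), hi=4 ⇒ [5,5,5,5,5,6,7,7,6]
done. lo=0 hi=4; a=[5,5,5,5,5,6,7,7,6]

(0, 4)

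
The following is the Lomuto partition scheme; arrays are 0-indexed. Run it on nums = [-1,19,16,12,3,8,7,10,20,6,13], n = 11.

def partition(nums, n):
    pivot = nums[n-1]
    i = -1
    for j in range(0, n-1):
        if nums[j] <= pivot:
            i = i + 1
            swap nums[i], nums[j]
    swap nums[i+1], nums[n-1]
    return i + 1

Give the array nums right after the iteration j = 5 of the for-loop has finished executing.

[-1,12,3,8,16,19,7,10,20,6,13]

pivot = nums[10] = 13; i = -1
j=0: nums[0]=-1 ≤ 13 → i=0, swap nums[0],nums[0] (no change) → [-1,19,16,12,3,8,7,10,20,6,13]
j=1: nums[1]=19 > 13 → no swap
j=2: nums[2]=16 > 13 → no swap
j=3: nums[3]=12 ≤ 13 → i=1, swap nums[1],nums[3] → [-1,12,16,19,3,8,7,10,20,6,13]
j=4: nums[4]=3 ≤ 13 → i=2, swap nums[2],nums[4] → [-1,12,3,19,16,8,7,10,20,6,13]
j=5: nums[5]=8 ≤ 13 → i=3, swap nums[3],nums[5] → [-1,12,3,8,16,19,7,10,20,6,13]
(after j=5) nums = [-1,12,3,8,16,19,7,10,20,6,13]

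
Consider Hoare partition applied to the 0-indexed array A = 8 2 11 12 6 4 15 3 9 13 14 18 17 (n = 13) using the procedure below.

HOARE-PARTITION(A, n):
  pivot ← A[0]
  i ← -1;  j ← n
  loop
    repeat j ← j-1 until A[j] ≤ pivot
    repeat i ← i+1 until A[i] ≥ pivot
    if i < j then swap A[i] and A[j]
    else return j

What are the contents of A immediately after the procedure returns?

pivot=8
j stops at 7 (3), i stops at 0 (8); swap ⇒ 3 2 11 12 6 4 15 8 9 13 14 18 17
j stops at 5 (4), i stops at 2 (11); swap ⇒ 3 2 4 12 6 11 15 8 9 13 14 18 17
j stops at 4 (6), i stops at 3 (12); swap ⇒ 3 2 4 6 12 11 15 8 9 13 14 18 17
j stops at 3, i stops at 4; i≥j ⇒ return 3. A=3 2 4 6 12 11 15 8 9 13 14 18 17

3 2 4 6 12 11 15 8 9 13 14 18 17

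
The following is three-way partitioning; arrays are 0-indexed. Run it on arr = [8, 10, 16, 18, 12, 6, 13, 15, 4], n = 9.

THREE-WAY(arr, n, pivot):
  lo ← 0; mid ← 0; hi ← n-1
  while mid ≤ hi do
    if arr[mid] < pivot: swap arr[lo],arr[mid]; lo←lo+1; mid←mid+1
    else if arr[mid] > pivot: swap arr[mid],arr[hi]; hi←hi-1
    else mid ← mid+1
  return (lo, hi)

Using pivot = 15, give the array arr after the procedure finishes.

pivot = 15; lo=0, mid=0, hi=8
arr[mid]=8<15: swap arr[0],arr[0]; lo=1,mid=1 → [8, 10, 16, 18, 12, 6, 13, 15, 4]
arr[mid]=10<15: swap arr[1],arr[1]; lo=2,mid=2 → [8, 10, 16, 18, 12, 6, 13, 15, 4]
arr[mid]=16>15: swap arr[2],arr[8]; hi=7 → [8, 10, 4, 18, 12, 6, 13, 15, 16]
arr[mid]=4<15: swap arr[2],arr[2]; lo=3,mid=3 → [8, 10, 4, 18, 12, 6, 13, 15, 16]
arr[mid]=18>15: swap arr[3],arr[7]; hi=6 → [8, 10, 4, 15, 12, 6, 13, 18, 16]
arr[mid]=15=15: mid=4
arr[mid]=12<15: swap arr[3],arr[4]; lo=4,mid=5 → [8, 10, 4, 12, 15, 6, 13, 18, 16]
arr[mid]=6<15: swap arr[4],arr[5]; lo=5,mid=6 → [8, 10, 4, 12, 6, 15, 13, 18, 16]
arr[mid]=13<15: swap arr[5],arr[6]; lo=6,mid=7 → [8, 10, 4, 12, 6, 13, 15, 18, 16]
end: lo=6, hi=6; arr = [8, 10, 4, 12, 6, 13, 15, 18, 16]

[8, 10, 4, 12, 6, 13, 15, 18, 16]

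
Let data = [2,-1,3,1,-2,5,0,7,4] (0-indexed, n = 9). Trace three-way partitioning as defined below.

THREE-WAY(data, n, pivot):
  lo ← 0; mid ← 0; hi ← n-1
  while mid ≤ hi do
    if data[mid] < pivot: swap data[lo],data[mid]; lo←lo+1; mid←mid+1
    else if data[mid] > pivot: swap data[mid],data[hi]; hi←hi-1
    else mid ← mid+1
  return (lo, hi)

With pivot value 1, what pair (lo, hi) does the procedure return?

pivot = 1; lo=0, mid=0, hi=8
data[mid]=2>1: swap data[0],data[8]; hi=7 → [4,-1,3,1,-2,5,0,7,2]
data[mid]=4>1: swap data[0],data[7]; hi=6 → [7,-1,3,1,-2,5,0,4,2]
data[mid]=7>1: swap data[0],data[6]; hi=5 → [0,-1,3,1,-2,5,7,4,2]
data[mid]=0<1: swap data[0],data[0]; lo=1,mid=1 → [0,-1,3,1,-2,5,7,4,2]
data[mid]=-1<1: swap data[1],data[1]; lo=2,mid=2 → [0,-1,3,1,-2,5,7,4,2]
data[mid]=3>1: swap data[2],data[5]; hi=4 → [0,-1,5,1,-2,3,7,4,2]
data[mid]=5>1: swap data[2],data[4]; hi=3 → [0,-1,-2,1,5,3,7,4,2]
data[mid]=-2<1: swap data[2],data[2]; lo=3,mid=3 → [0,-1,-2,1,5,3,7,4,2]
data[mid]=1=1: mid=4
end: lo=3, hi=3; data = [0,-1,-2,1,5,3,7,4,2]

(3, 3)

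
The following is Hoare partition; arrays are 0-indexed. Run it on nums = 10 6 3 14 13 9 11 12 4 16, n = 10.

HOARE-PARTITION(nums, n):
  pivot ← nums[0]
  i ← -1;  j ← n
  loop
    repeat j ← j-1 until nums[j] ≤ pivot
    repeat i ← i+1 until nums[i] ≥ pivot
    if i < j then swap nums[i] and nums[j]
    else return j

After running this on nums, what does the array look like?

4 6 3 9 13 14 11 12 10 16

pivot=10
j stops at 8 (4), i stops at 0 (10); swap ⇒ 4 6 3 14 13 9 11 12 10 16
j stops at 5 (9), i stops at 3 (14); swap ⇒ 4 6 3 9 13 14 11 12 10 16
j stops at 3, i stops at 4; i≥j ⇒ return 3. nums=4 6 3 9 13 14 11 12 10 16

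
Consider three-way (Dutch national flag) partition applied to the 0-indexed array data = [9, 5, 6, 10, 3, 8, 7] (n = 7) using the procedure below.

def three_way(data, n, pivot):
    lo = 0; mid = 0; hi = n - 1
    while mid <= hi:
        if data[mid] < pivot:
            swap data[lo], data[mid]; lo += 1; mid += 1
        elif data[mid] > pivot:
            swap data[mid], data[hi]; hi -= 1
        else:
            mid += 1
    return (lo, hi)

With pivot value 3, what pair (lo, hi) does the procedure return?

lo=0 mid=0 hi=6
9>3: swap(0,6), hi=5 ⇒ [7, 5, 6, 10, 3, 8, 9]
7>3: swap(0,5), hi=4 ⇒ [8, 5, 6, 10, 3, 7, 9]
8>3: swap(0,4), hi=3 ⇒ [3, 5, 6, 10, 8, 7, 9]
3=3: mid=1
5>3: swap(1,3), hi=2 ⇒ [3, 10, 6, 5, 8, 7, 9]
10>3: swap(1,2), hi=1 ⇒ [3, 6, 10, 5, 8, 7, 9]
6>3: swap(1,1), hi=0 ⇒ [3, 6, 10, 5, 8, 7, 9]
done. lo=0 hi=0; data=[3, 6, 10, 5, 8, 7, 9]

(0, 0)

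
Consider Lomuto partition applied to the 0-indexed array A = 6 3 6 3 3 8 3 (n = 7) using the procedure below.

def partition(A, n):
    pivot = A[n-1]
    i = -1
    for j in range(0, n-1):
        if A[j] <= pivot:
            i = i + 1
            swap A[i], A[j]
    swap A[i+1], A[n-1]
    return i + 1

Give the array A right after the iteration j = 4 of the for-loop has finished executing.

pivot=3, i=-1
j=0: 6>3, skip
j=1: 3≤3, i=0, swap(0,1) ⇒ 3 6 6 3 3 8 3
j=2: 6>3, skip
j=3: 3≤3, i=1, swap(1,3) ⇒ 3 3 6 6 3 8 3
j=4: 3≤3, i=2, swap(2,4) ⇒ 3 3 3 6 6 8 3
(after j=4) A = 3 3 3 6 6 8 3

3 3 3 6 6 8 3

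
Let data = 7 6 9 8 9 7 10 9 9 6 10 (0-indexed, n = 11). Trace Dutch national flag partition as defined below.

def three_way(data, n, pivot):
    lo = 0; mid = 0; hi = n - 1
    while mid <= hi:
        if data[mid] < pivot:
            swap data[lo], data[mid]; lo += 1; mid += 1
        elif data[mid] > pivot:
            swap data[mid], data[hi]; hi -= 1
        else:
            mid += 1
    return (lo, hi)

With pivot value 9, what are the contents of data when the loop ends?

pivot = 9; lo=0, mid=0, hi=10
data[mid]=7<9: swap data[0],data[0]; lo=1,mid=1 → 7 6 9 8 9 7 10 9 9 6 10
data[mid]=6<9: swap data[1],data[1]; lo=2,mid=2 → 7 6 9 8 9 7 10 9 9 6 10
data[mid]=9=9: mid=3
data[mid]=8<9: swap data[2],data[3]; lo=3,mid=4 → 7 6 8 9 9 7 10 9 9 6 10
data[mid]=9=9: mid=5
data[mid]=7<9: swap data[3],data[5]; lo=4,mid=6 → 7 6 8 7 9 9 10 9 9 6 10
data[mid]=10>9: swap data[6],data[10]; hi=9 → 7 6 8 7 9 9 10 9 9 6 10
data[mid]=10>9: swap data[6],data[9]; hi=8 → 7 6 8 7 9 9 6 9 9 10 10
data[mid]=6<9: swap data[4],data[6]; lo=5,mid=7 → 7 6 8 7 6 9 9 9 9 10 10
data[mid]=9=9: mid=8
data[mid]=9=9: mid=9
end: lo=5, hi=8; data = 7 6 8 7 6 9 9 9 9 10 10

7 6 8 7 6 9 9 9 9 10 10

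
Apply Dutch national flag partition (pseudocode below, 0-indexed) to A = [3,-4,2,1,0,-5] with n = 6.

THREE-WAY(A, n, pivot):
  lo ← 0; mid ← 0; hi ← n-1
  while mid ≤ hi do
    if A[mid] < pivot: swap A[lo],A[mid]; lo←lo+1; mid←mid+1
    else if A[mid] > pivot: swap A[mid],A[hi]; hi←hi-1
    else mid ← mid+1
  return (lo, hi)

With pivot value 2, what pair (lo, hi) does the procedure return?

lo=0 mid=0 hi=5
3>2: swap(0,5), hi=4 ⇒ [-5,-4,2,1,0,3]
-5<2: swap(0,0), lo=1 mid=1 ⇒ [-5,-4,2,1,0,3]
-4<2: swap(1,1), lo=2 mid=2 ⇒ [-5,-4,2,1,0,3]
2=2: mid=3
1<2: swap(2,3), lo=3 mid=4 ⇒ [-5,-4,1,2,0,3]
0<2: swap(3,4), lo=4 mid=5 ⇒ [-5,-4,1,0,2,3]
done. lo=4 hi=4; A=[-5,-4,1,0,2,3]

(4, 4)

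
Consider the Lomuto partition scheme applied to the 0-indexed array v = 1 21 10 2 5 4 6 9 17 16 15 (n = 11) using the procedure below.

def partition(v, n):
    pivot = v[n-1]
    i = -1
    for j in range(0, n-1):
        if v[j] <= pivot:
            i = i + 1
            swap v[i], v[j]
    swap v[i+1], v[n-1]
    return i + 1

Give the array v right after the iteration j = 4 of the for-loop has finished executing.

pivot = v[10] = 15; i = -1
j=0: v[0]=1 ≤ 15 → i=0, swap v[0],v[0] (no change) → 1 21 10 2 5 4 6 9 17 16 15
j=1: v[1]=21 > 15 → no swap
j=2: v[2]=10 ≤ 15 → i=1, swap v[1],v[2] → 1 10 21 2 5 4 6 9 17 16 15
j=3: v[3]=2 ≤ 15 → i=2, swap v[2],v[3] → 1 10 2 21 5 4 6 9 17 16 15
j=4: v[4]=5 ≤ 15 → i=3, swap v[3],v[4] → 1 10 2 5 21 4 6 9 17 16 15
(after j=4) v = 1 10 2 5 21 4 6 9 17 16 15

1 10 2 5 21 4 6 9 17 16 15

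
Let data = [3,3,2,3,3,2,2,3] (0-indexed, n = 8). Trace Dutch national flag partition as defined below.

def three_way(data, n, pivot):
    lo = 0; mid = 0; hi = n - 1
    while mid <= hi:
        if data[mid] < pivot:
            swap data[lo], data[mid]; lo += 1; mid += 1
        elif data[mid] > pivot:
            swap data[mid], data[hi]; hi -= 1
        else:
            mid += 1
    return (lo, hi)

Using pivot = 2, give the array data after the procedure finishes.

lo=0 mid=0 hi=7
3>2: swap(0,7), hi=6 ⇒ [3,3,2,3,3,2,2,3]
3>2: swap(0,6), hi=5 ⇒ [2,3,2,3,3,2,3,3]
2=2: mid=1
3>2: swap(1,5), hi=4 ⇒ [2,2,2,3,3,3,3,3]
2=2: mid=2
2=2: mid=3
3>2: swap(3,4), hi=3 ⇒ [2,2,2,3,3,3,3,3]
3>2: swap(3,3), hi=2 ⇒ [2,2,2,3,3,3,3,3]
done. lo=0 hi=2; data=[2,2,2,3,3,3,3,3]

[2,2,2,3,3,3,3,3]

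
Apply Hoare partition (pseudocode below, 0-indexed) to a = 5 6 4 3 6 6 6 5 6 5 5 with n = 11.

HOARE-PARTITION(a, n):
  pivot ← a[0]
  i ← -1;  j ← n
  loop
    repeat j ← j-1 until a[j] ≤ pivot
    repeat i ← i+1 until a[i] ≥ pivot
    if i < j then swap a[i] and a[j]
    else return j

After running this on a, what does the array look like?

5 5 4 3 5 6 6 6 6 6 5

pivot=5
j stops at 10 (5), i stops at 0 (5); swap ⇒ 5 6 4 3 6 6 6 5 6 5 5
j stops at 9 (5), i stops at 1 (6); swap ⇒ 5 5 4 3 6 6 6 5 6 6 5
j stops at 7 (5), i stops at 4 (6); swap ⇒ 5 5 4 3 5 6 6 6 6 6 5
j stops at 4, i stops at 5; i≥j ⇒ return 4. a=5 5 4 3 5 6 6 6 6 6 5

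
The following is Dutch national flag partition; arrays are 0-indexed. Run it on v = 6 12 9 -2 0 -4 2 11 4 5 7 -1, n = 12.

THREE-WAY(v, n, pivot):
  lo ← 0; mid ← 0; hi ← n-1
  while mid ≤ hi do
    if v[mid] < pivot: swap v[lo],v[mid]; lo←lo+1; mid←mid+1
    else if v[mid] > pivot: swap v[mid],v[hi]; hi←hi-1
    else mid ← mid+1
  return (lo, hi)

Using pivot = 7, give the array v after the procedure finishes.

6 -1 -2 0 -4 2 5 4 7 11 9 12

lo=0 mid=0 hi=11
6<7: swap(0,0), lo=1 mid=1 ⇒ 6 12 9 -2 0 -4 2 11 4 5 7 -1
12>7: swap(1,11), hi=10 ⇒ 6 -1 9 -2 0 -4 2 11 4 5 7 12
-1<7: swap(1,1), lo=2 mid=2 ⇒ 6 -1 9 -2 0 -4 2 11 4 5 7 12
9>7: swap(2,10), hi=9 ⇒ 6 -1 7 -2 0 -4 2 11 4 5 9 12
7=7: mid=3
-2<7: swap(2,3), lo=3 mid=4 ⇒ 6 -1 -2 7 0 -4 2 11 4 5 9 12
0<7: swap(3,4), lo=4 mid=5 ⇒ 6 -1 -2 0 7 -4 2 11 4 5 9 12
-4<7: swap(4,5), lo=5 mid=6 ⇒ 6 -1 -2 0 -4 7 2 11 4 5 9 12
2<7: swap(5,6), lo=6 mid=7 ⇒ 6 -1 -2 0 -4 2 7 11 4 5 9 12
11>7: swap(7,9), hi=8 ⇒ 6 -1 -2 0 -4 2 7 5 4 11 9 12
5<7: swap(6,7), lo=7 mid=8 ⇒ 6 -1 -2 0 -4 2 5 7 4 11 9 12
4<7: swap(7,8), lo=8 mid=9 ⇒ 6 -1 -2 0 -4 2 5 4 7 11 9 12
done. lo=8 hi=8; v=6 -1 -2 0 -4 2 5 4 7 11 9 12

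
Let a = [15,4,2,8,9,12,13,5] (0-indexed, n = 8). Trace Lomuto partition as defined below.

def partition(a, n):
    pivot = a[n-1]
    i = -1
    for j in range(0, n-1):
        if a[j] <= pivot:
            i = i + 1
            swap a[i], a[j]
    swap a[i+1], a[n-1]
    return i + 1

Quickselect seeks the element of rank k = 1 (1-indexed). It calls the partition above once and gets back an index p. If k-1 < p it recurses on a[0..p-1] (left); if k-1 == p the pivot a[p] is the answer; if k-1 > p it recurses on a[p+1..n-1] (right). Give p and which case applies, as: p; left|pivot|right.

2; left

pivot = a[7] = 5; i = -1
j=0: a[0]=15 > 5 → no swap
j=1: a[1]=4 ≤ 5 → i=0, swap a[0],a[1] → [4,15,2,8,9,12,13,5]
j=2: a[2]=2 ≤ 5 → i=1, swap a[1],a[2] → [4,2,15,8,9,12,13,5]
j=3: a[3]=8 > 5 → no swap
j=4: a[4]=9 > 5 → no swap
j=5: a[5]=12 > 5 → no swap
j=6: a[6]=13 > 5 → no swap
final swap a[2],a[7] → [4,2,5,8,9,12,13,15]; return 2
p = 2; k-1 = 0 < 2 ⇒ left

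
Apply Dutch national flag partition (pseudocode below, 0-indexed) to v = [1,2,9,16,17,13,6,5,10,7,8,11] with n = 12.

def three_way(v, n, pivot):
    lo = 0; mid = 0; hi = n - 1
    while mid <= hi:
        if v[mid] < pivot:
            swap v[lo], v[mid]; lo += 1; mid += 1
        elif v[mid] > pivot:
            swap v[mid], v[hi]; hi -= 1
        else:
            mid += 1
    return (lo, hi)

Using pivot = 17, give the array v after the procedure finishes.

[1,2,9,16,13,6,5,10,7,8,11,17]

pivot = 17; lo=0, mid=0, hi=11
v[mid]=1<17: swap v[0],v[0]; lo=1,mid=1 → [1,2,9,16,17,13,6,5,10,7,8,11]
v[mid]=2<17: swap v[1],v[1]; lo=2,mid=2 → [1,2,9,16,17,13,6,5,10,7,8,11]
v[mid]=9<17: swap v[2],v[2]; lo=3,mid=3 → [1,2,9,16,17,13,6,5,10,7,8,11]
v[mid]=16<17: swap v[3],v[3]; lo=4,mid=4 → [1,2,9,16,17,13,6,5,10,7,8,11]
v[mid]=17=17: mid=5
v[mid]=13<17: swap v[4],v[5]; lo=5,mid=6 → [1,2,9,16,13,17,6,5,10,7,8,11]
v[mid]=6<17: swap v[5],v[6]; lo=6,mid=7 → [1,2,9,16,13,6,17,5,10,7,8,11]
v[mid]=5<17: swap v[6],v[7]; lo=7,mid=8 → [1,2,9,16,13,6,5,17,10,7,8,11]
v[mid]=10<17: swap v[7],v[8]; lo=8,mid=9 → [1,2,9,16,13,6,5,10,17,7,8,11]
v[mid]=7<17: swap v[8],v[9]; lo=9,mid=10 → [1,2,9,16,13,6,5,10,7,17,8,11]
v[mid]=8<17: swap v[9],v[10]; lo=10,mid=11 → [1,2,9,16,13,6,5,10,7,8,17,11]
v[mid]=11<17: swap v[10],v[11]; lo=11,mid=12 → [1,2,9,16,13,6,5,10,7,8,11,17]
end: lo=11, hi=11; v = [1,2,9,16,13,6,5,10,7,8,11,17]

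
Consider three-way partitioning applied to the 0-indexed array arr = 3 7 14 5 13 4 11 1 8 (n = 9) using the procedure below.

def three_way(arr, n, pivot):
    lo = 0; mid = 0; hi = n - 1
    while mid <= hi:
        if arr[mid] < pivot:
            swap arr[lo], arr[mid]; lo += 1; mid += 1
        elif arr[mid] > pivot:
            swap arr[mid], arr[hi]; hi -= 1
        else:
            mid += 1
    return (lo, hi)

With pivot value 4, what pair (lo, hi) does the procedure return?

(2, 2)

lo=0 mid=0 hi=8
3<4: swap(0,0), lo=1 mid=1 ⇒ 3 7 14 5 13 4 11 1 8
7>4: swap(1,8), hi=7 ⇒ 3 8 14 5 13 4 11 1 7
8>4: swap(1,7), hi=6 ⇒ 3 1 14 5 13 4 11 8 7
1<4: swap(1,1), lo=2 mid=2 ⇒ 3 1 14 5 13 4 11 8 7
14>4: swap(2,6), hi=5 ⇒ 3 1 11 5 13 4 14 8 7
11>4: swap(2,5), hi=4 ⇒ 3 1 4 5 13 11 14 8 7
4=4: mid=3
5>4: swap(3,4), hi=3 ⇒ 3 1 4 13 5 11 14 8 7
13>4: swap(3,3), hi=2 ⇒ 3 1 4 13 5 11 14 8 7
done. lo=2 hi=2; arr=3 1 4 13 5 11 14 8 7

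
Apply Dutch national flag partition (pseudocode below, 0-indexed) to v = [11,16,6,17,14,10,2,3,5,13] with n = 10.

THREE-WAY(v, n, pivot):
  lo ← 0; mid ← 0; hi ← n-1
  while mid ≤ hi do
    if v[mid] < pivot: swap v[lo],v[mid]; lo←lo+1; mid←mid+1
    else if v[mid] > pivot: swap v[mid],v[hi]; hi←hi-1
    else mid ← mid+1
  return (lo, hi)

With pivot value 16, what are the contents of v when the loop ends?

pivot = 16; lo=0, mid=0, hi=9
v[mid]=11<16: swap v[0],v[0]; lo=1,mid=1 → [11,16,6,17,14,10,2,3,5,13]
v[mid]=16=16: mid=2
v[mid]=6<16: swap v[1],v[2]; lo=2,mid=3 → [11,6,16,17,14,10,2,3,5,13]
v[mid]=17>16: swap v[3],v[9]; hi=8 → [11,6,16,13,14,10,2,3,5,17]
v[mid]=13<16: swap v[2],v[3]; lo=3,mid=4 → [11,6,13,16,14,10,2,3,5,17]
v[mid]=14<16: swap v[3],v[4]; lo=4,mid=5 → [11,6,13,14,16,10,2,3,5,17]
v[mid]=10<16: swap v[4],v[5]; lo=5,mid=6 → [11,6,13,14,10,16,2,3,5,17]
v[mid]=2<16: swap v[5],v[6]; lo=6,mid=7 → [11,6,13,14,10,2,16,3,5,17]
v[mid]=3<16: swap v[6],v[7]; lo=7,mid=8 → [11,6,13,14,10,2,3,16,5,17]
v[mid]=5<16: swap v[7],v[8]; lo=8,mid=9 → [11,6,13,14,10,2,3,5,16,17]
end: lo=8, hi=8; v = [11,6,13,14,10,2,3,5,16,17]

[11,6,13,14,10,2,3,5,16,17]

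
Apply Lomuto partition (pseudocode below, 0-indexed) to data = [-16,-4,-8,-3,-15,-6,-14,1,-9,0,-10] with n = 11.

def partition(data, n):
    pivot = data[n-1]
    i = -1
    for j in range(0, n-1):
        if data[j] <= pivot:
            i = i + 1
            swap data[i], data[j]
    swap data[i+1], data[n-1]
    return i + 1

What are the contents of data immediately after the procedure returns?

pivot=-10, i=-1
j=0: -16≤-10, i=0, swap(0,0) ⇒ [-16,-4,-8,-3,-15,-6,-14,1,-9,0,-10]
j=1: -4>-10, skip
j=2: -8>-10, skip
j=3: -3>-10, skip
j=4: -15≤-10, i=1, swap(1,4) ⇒ [-16,-15,-8,-3,-4,-6,-14,1,-9,0,-10]
j=5: -6>-10, skip
j=6: -14≤-10, i=2, swap(2,6) ⇒ [-16,-15,-14,-3,-4,-6,-8,1,-9,0,-10]
j=7: 1>-10, skip
j=8: -9>-10, skip
j=9: 0>-10, skip
swap(3,10) ⇒ [-16,-15,-14,-10,-4,-6,-8,1,-9,0,-3]; return 3

[-16,-15,-14,-10,-4,-6,-8,1,-9,0,-3]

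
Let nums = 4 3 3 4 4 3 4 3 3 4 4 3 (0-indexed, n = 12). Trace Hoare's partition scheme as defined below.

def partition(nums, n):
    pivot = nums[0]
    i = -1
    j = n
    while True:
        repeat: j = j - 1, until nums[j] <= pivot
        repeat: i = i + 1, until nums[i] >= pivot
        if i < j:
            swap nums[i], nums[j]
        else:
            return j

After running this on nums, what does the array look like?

3 3 3 4 4 3 3 3 4 4 4 4

pivot=4
j stops at 11 (3), i stops at 0 (4); swap ⇒ 3 3 3 4 4 3 4 3 3 4 4 4
j stops at 10 (4), i stops at 3 (4); swap ⇒ 3 3 3 4 4 3 4 3 3 4 4 4
j stops at 9 (4), i stops at 4 (4); swap ⇒ 3 3 3 4 4 3 4 3 3 4 4 4
j stops at 8 (3), i stops at 6 (4); swap ⇒ 3 3 3 4 4 3 3 3 4 4 4 4
j stops at 7, i stops at 8; i≥j ⇒ return 7. nums=3 3 3 4 4 3 3 3 4 4 4 4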